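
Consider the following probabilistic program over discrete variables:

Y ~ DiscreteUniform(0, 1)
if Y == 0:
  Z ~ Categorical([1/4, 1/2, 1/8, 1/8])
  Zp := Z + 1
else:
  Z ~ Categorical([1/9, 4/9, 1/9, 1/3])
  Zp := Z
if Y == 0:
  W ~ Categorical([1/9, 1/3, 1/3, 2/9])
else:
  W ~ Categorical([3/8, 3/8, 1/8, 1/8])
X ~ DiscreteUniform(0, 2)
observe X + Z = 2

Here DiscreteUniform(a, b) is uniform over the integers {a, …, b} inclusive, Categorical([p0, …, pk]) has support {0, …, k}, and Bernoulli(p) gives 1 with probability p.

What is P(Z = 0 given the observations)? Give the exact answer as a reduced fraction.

Enumerate traces; 24 have nonzero weight after conditioning:
  (Y=0, Z=0, W=0, X=2) weight 1/216
  (Y=0, Z=0, W=1, X=2) weight 1/72
  (Y=0, Z=0, W=2, X=2) weight 1/72
  (Y=0, Z=0, W=3, X=2) weight 1/108
  (Y=0, Z=1, W=0, X=1) weight 1/108
  (Y=0, Z=1, W=1, X=1) weight 1/36
  (Y=0, Z=1, W=2, X=1) weight 1/36
  (Y=0, Z=1, W=3, X=1) weight 1/54
  (Y=0, Z=2, W=0, X=0) weight 1/432
  … 15 more
Group by Z:
  weight(Z=0) = 13/216
  weight(Z=1) = 17/108
  weight(Z=2) = 17/432
Total weight = 13/216 + 17/108 + 17/432 = 37/144
P(Z=0 | obs) = 13/216 / 37/144 = 26/111
P(Z=1 | obs) = 17/108 / 37/144 = 68/111
P(Z=2 | obs) = 17/432 / 37/144 = 17/111

P(Z = 0 | obs) = 26/111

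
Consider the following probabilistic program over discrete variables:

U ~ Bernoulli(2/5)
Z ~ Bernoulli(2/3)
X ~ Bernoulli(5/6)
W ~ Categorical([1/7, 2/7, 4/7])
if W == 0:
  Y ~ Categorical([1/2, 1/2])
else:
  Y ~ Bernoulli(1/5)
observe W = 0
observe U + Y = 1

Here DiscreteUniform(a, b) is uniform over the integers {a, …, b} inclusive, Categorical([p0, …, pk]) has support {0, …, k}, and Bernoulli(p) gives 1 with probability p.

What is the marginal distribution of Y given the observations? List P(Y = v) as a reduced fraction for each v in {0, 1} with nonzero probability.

P(Y=0) = 2/5, P(Y=1) = 3/5

Enumerate traces; 8 have nonzero weight after conditioning:
  (U=0, Z=0, X=0, W=0, Y=1) weight 1/420
  (U=0, Z=0, X=1, W=0, Y=1) weight 1/84
  (U=0, Z=1, X=0, W=0, Y=1) weight 1/210
  (U=0, Z=1, X=1, W=0, Y=1) weight 1/42
  (U=1, Z=0, X=0, W=0, Y=0) weight 1/630
  (U=1, Z=0, X=1, W=0, Y=0) weight 1/126
  (U=1, Z=1, X=0, W=0, Y=0) weight 1/315
  (U=1, Z=1, X=1, W=0, Y=0) weight 1/63
Group by Y:
  weight(Y=0) = 1/35
  weight(Y=1) = 3/70
Total weight = 1/35 + 3/70 = 1/14
P(Y=0 | obs) = 1/35 / 1/14 = 2/5
P(Y=1 | obs) = 3/70 / 1/14 = 3/5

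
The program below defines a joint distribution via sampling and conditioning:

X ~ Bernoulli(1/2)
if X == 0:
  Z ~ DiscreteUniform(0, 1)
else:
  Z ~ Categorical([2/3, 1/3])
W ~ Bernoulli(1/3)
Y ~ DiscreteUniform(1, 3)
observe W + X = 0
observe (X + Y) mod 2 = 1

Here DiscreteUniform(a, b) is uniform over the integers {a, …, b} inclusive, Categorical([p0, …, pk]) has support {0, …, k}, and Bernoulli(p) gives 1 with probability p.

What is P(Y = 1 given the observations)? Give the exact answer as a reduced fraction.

Enumerate traces; 4 have nonzero weight after conditioning:
  (X=0, Z=0, W=0, Y=1) weight 1/18
  (X=0, Z=0, W=0, Y=3) weight 1/18
  (X=0, Z=1, W=0, Y=1) weight 1/18
  (X=0, Z=1, W=0, Y=3) weight 1/18
Group by Y:
  weight(Y=1) = 1/9
  weight(Y=3) = 1/9
Total weight = 1/9 + 1/9 = 2/9
P(Y=1 | obs) = 1/9 / 2/9 = 1/2
P(Y=3 | obs) = 1/9 / 2/9 = 1/2

P(Y = 1 | obs) = 1/2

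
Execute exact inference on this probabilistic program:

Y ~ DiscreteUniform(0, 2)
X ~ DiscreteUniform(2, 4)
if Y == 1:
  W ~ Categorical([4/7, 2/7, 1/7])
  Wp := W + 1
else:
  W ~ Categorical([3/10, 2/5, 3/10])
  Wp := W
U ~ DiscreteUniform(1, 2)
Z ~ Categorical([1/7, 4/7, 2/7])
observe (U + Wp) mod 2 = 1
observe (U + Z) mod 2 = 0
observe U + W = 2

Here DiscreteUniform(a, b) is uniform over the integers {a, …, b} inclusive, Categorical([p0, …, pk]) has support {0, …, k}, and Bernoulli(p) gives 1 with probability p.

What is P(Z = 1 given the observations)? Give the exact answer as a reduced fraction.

Enumerate traces; 9 have nonzero weight after conditioning:
  (Y=1, X=2, W=0, U=2, Z=0) weight 2/441
  (Y=1, X=2, W=0, U=2, Z=2) weight 4/441
  (Y=1, X=2, W=1, U=1, Z=1) weight 4/441
  (Y=1, X=3, W=0, U=2, Z=0) weight 2/441
  (Y=1, X=3, W=0, U=2, Z=2) weight 4/441
  (Y=1, X=3, W=1, U=1, Z=1) weight 4/441
  (Y=1, X=4, W=0, U=2, Z=0) weight 2/441
  (Y=1, X=4, W=0, U=2, Z=2) weight 4/441
  … 1 more
Group by Z:
  weight(Z=0) = 2/147
  weight(Z=1) = 4/147
  weight(Z=2) = 4/147
Total weight = 2/147 + 4/147 + 4/147 = 10/147
P(Z=0 | obs) = 2/147 / 10/147 = 1/5
P(Z=1 | obs) = 4/147 / 10/147 = 2/5
P(Z=2 | obs) = 4/147 / 10/147 = 2/5

P(Z = 1 | obs) = 2/5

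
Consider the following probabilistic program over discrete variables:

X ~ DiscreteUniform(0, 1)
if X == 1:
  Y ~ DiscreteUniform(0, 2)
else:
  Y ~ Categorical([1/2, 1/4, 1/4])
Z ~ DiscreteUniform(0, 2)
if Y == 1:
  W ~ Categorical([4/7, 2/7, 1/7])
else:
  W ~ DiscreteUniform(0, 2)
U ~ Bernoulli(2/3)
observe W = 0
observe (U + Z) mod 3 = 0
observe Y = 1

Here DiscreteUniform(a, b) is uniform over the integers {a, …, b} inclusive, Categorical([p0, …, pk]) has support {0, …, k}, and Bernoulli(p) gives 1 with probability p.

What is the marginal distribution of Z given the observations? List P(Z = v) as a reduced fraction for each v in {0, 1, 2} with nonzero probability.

Enumerate traces; 4 have nonzero weight after conditioning:
  (X=0, Y=1, Z=0, W=0, U=0) weight 1/126
  (X=0, Y=1, Z=2, W=0, U=1) weight 1/63
  (X=1, Y=1, Z=0, W=0, U=0) weight 2/189
  (X=1, Y=1, Z=2, W=0, U=1) weight 4/189
Group by Z:
  weight(Z=0) = 1/54
  weight(Z=2) = 1/27
Total weight = 1/54 + 1/27 = 1/18
P(Z=0 | obs) = 1/54 / 1/18 = 1/3
P(Z=2 | obs) = 1/27 / 1/18 = 2/3

P(Z=0) = 1/3, P(Z=2) = 2/3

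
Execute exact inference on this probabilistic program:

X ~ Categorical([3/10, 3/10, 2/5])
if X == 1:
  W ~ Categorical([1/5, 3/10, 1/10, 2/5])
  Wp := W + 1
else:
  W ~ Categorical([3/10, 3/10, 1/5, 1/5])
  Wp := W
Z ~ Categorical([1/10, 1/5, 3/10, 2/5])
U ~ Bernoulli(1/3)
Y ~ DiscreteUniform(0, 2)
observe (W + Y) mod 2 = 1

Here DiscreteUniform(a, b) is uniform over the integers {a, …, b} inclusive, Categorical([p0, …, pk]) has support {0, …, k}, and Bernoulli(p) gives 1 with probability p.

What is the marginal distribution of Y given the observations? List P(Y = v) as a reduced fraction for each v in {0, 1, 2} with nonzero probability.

P(Y=0) = 14/39, P(Y=1) = 11/39, P(Y=2) = 14/39

Enumerate traces; 144 have nonzero weight after conditioning:
  (X=0, W=0, Z=0, U=0, Y=1) weight 1/500
  (X=0, W=0, Z=0, U=1, Y=1) weight 1/1000
  (X=0, W=0, Z=1, U=0, Y=1) weight 1/250
  (X=0, W=0, Z=1, U=1, Y=1) weight 1/500
  (X=0, W=0, Z=2, U=0, Y=1) weight 3/500
  (X=0, W=0, Z=2, U=1, Y=1) weight 3/1000
  (X=0, W=0, Z=3, U=0, Y=1) weight 1/125
  (X=0, W=0, Z=3, U=1, Y=1) weight 1/250
  (X=0, W=1, Z=0, U=0, Y=0) weight 1/500
  (X=0, W=1, Z=0, U=0, Y=2) weight 1/500
  … 134 more
Group by Y:
  weight(Y=0) = 14/75
  weight(Y=1) = 11/75
  weight(Y=2) = 14/75
Total weight = 14/75 + 11/75 + 14/75 = 13/25
P(Y=0 | obs) = 14/75 / 13/25 = 14/39
P(Y=1 | obs) = 11/75 / 13/25 = 11/39
P(Y=2 | obs) = 14/75 / 13/25 = 14/39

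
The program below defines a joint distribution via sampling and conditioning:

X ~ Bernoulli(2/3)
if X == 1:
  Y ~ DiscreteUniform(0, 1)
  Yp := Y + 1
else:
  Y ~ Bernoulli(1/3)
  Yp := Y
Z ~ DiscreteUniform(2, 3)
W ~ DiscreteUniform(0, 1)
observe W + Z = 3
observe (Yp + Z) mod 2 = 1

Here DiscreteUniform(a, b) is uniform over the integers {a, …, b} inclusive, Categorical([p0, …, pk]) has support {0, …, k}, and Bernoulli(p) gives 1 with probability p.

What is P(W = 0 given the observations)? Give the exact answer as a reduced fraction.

Enumerate traces; 4 have nonzero weight after conditioning:
  (X=0, Y=0, Z=3, W=0) weight 1/18
  (X=0, Y=1, Z=2, W=1) weight 1/36
  (X=1, Y=0, Z=2, W=1) weight 1/12
  (X=1, Y=1, Z=3, W=0) weight 1/12
Group by W:
  weight(W=0) = 5/36
  weight(W=1) = 1/9
Total weight = 5/36 + 1/9 = 1/4
P(W=0 | obs) = 5/36 / 1/4 = 5/9
P(W=1 | obs) = 1/9 / 1/4 = 4/9

P(W = 0 | obs) = 5/9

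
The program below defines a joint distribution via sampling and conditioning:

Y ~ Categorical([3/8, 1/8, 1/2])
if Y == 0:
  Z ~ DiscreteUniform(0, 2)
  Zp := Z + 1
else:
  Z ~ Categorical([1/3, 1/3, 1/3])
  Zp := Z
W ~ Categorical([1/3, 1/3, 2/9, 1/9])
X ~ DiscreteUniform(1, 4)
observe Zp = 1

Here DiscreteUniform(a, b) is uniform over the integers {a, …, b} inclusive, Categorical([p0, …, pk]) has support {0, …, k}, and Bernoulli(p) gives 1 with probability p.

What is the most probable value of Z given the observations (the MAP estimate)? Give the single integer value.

argmax_v P(Z = v | obs) = 1

Enumerate traces; 48 have nonzero weight after conditioning:
  (Y=0, Z=0, W=0, X=1) weight 1/96
  (Y=0, Z=0, W=0, X=2) weight 1/96
  (Y=0, Z=0, W=0, X=3) weight 1/96
  (Y=0, Z=0, W=0, X=4) weight 1/96
  (Y=0, Z=0, W=1, X=1) weight 1/96
  (Y=0, Z=0, W=1, X=2) weight 1/96
  (Y=0, Z=0, W=1, X=3) weight 1/96
  (Y=0, Z=0, W=1, X=4) weight 1/96
  (Y=1, Z=1, W=0, X=1) weight 1/288
  … 39 more
Group by Z:
  weight(Z=0) = 1/8
  weight(Z=1) = 5/24
Total weight = 1/8 + 5/24 = 1/3
P(Z=0 | obs) = 1/8 / 1/3 = 3/8
P(Z=1 | obs) = 5/24 / 1/3 = 5/8
argmax = 1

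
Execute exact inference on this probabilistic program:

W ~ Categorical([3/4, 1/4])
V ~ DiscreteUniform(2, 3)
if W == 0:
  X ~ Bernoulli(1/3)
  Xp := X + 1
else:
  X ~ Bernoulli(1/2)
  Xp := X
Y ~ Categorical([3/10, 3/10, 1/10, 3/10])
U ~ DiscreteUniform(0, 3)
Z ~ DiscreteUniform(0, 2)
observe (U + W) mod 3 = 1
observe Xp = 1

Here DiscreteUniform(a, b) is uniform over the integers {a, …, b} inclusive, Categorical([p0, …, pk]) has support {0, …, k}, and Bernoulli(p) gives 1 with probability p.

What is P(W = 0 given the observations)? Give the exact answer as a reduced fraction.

Enumerate traces; 72 have nonzero weight after conditioning:
  (W=0, V=2, X=0, Y=0, U=1, Z=0) weight 1/160
  (W=0, V=2, X=0, Y=0, U=1, Z=1) weight 1/160
  (W=0, V=2, X=0, Y=0, U=1, Z=2) weight 1/160
  (W=0, V=2, X=0, Y=1, U=1, Z=0) weight 1/160
  (W=0, V=2, X=0, Y=1, U=1, Z=1) weight 1/160
  (W=0, V=2, X=0, Y=1, U=1, Z=2) weight 1/160
  (W=0, V=2, X=0, Y=2, U=1, Z=0) weight 1/480
  (W=0, V=2, X=0, Y=2, U=1, Z=1) weight 1/480
  (W=1, V=2, X=1, Y=0, U=0, Z=0) weight 1/640
  … 63 more
Group by W:
  weight(W=0) = 1/8
  weight(W=1) = 1/16
Total weight = 1/8 + 1/16 = 3/16
P(W=0 | obs) = 1/8 / 3/16 = 2/3
P(W=1 | obs) = 1/16 / 3/16 = 1/3

P(W = 0 | obs) = 2/3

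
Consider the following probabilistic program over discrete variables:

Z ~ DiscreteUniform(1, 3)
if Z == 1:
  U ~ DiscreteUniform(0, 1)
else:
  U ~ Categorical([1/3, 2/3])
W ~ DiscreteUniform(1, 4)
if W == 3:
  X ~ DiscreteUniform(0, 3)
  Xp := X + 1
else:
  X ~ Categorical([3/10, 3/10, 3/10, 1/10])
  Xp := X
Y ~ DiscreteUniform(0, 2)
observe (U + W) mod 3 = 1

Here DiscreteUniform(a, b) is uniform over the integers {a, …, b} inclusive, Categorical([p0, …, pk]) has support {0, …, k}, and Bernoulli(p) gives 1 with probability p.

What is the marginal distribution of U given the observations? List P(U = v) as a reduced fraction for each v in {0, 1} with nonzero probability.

P(U=0) = 14/25, P(U=1) = 11/25

Enumerate traces; 108 have nonzero weight after conditioning:
  (Z=1, U=0, W=1, X=0, Y=0) weight 1/240
  (Z=1, U=0, W=1, X=0, Y=1) weight 1/240
  (Z=1, U=0, W=1, X=0, Y=2) weight 1/240
  (Z=1, U=0, W=1, X=1, Y=0) weight 1/240
  (Z=1, U=0, W=1, X=1, Y=1) weight 1/240
  (Z=1, U=0, W=1, X=1, Y=2) weight 1/240
  (Z=1, U=0, W=1, X=2, Y=0) weight 1/240
  (Z=1, U=0, W=1, X=2, Y=1) weight 1/240
  (Z=1, U=1, W=3, X=0, Y=0) weight 1/288
  … 99 more
Group by U:
  weight(U=0) = 7/36
  weight(U=1) = 11/72
Total weight = 7/36 + 11/72 = 25/72
P(U=0 | obs) = 7/36 / 25/72 = 14/25
P(U=1 | obs) = 11/72 / 25/72 = 11/25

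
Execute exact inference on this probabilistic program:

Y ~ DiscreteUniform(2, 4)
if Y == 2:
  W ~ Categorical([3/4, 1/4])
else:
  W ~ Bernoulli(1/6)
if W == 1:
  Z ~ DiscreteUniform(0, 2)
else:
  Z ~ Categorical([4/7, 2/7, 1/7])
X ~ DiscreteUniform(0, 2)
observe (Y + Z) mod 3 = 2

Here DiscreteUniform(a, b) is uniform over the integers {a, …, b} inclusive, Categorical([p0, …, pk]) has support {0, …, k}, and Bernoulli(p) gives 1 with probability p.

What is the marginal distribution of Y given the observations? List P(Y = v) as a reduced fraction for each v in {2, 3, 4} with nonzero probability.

Enumerate traces; 18 have nonzero weight after conditioning:
  (Y=2, W=0, Z=0, X=0) weight 1/21
  (Y=2, W=0, Z=0, X=1) weight 1/21
  (Y=2, W=0, Z=0, X=2) weight 1/21
  (Y=2, W=1, Z=0, X=0) weight 1/108
  (Y=2, W=1, Z=0, X=1) weight 1/108
  (Y=2, W=1, Z=0, X=2) weight 1/108
  (Y=3, W=0, Z=2, X=0) weight 5/378
  (Y=3, W=0, Z=2, X=1) weight 5/378
  (Y=4, W=0, Z=1, X=0) weight 5/189
  … 9 more
Group by Y:
  weight(Y=2) = 43/252
  weight(Y=3) = 11/189
  weight(Y=4) = 37/378
Total weight = 43/252 + 11/189 + 37/378 = 247/756
P(Y=2 | obs) = 43/252 / 247/756 = 129/247
P(Y=3 | obs) = 11/189 / 247/756 = 44/247
P(Y=4 | obs) = 37/378 / 247/756 = 74/247

P(Y=2) = 129/247, P(Y=3) = 44/247, P(Y=4) = 74/247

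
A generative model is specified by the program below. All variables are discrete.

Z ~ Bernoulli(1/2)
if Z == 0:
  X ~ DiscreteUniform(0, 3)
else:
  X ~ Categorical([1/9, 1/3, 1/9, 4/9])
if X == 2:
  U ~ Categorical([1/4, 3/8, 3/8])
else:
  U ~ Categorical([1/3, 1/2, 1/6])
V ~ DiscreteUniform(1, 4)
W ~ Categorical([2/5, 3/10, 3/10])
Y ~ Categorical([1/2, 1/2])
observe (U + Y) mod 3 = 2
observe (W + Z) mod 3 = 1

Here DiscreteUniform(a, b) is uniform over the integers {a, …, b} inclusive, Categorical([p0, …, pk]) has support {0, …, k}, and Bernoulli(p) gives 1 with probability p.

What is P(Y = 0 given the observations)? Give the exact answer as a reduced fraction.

Enumerate traces; 64 have nonzero weight after conditioning:
  (Z=0, X=0, U=1, V=1, W=1, Y=1) weight 3/1280
  (Z=0, X=0, U=1, V=2, W=1, Y=1) weight 3/1280
  (Z=0, X=0, U=1, V=3, W=1, Y=1) weight 3/1280
  (Z=0, X=0, U=1, V=4, W=1, Y=1) weight 3/1280
  (Z=0, X=0, U=2, V=1, W=1, Y=0) weight 1/1280
  (Z=0, X=0, U=2, V=2, W=1, Y=0) weight 1/1280
  (Z=0, X=0, U=2, V=3, W=1, Y=0) weight 1/1280
  (Z=0, X=0, U=2, V=4, W=1, Y=0) weight 1/1280
  … 56 more
Group by Y:
  weight(Y=0) = 1223/34560
  weight(Y=1) = 193/2304
Total weight = 1223/34560 + 193/2304 = 2059/17280
P(Y=0 | obs) = 1223/34560 / 2059/17280 = 1223/4118
P(Y=1 | obs) = 193/2304 / 2059/17280 = 2895/4118

P(Y = 0 | obs) = 1223/4118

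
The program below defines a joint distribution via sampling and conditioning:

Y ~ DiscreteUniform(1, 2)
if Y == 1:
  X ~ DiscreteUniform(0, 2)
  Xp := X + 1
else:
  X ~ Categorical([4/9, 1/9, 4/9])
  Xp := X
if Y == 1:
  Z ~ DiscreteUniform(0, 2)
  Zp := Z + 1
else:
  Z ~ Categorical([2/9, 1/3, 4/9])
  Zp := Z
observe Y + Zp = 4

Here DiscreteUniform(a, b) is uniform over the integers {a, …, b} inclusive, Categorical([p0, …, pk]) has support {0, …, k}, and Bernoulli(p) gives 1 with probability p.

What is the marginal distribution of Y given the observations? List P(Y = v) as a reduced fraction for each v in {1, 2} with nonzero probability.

Enumerate traces; 6 have nonzero weight after conditioning:
  (Y=1, X=0, Z=2) weight 1/18
  (Y=1, X=1, Z=2) weight 1/18
  (Y=1, X=2, Z=2) weight 1/18
  (Y=2, X=0, Z=2) weight 8/81
  (Y=2, X=1, Z=2) weight 2/81
  (Y=2, X=2, Z=2) weight 8/81
Group by Y:
  weight(Y=1) = 1/6
  weight(Y=2) = 2/9
Total weight = 1/6 + 2/9 = 7/18
P(Y=1 | obs) = 1/6 / 7/18 = 3/7
P(Y=2 | obs) = 2/9 / 7/18 = 4/7

P(Y=1) = 3/7, P(Y=2) = 4/7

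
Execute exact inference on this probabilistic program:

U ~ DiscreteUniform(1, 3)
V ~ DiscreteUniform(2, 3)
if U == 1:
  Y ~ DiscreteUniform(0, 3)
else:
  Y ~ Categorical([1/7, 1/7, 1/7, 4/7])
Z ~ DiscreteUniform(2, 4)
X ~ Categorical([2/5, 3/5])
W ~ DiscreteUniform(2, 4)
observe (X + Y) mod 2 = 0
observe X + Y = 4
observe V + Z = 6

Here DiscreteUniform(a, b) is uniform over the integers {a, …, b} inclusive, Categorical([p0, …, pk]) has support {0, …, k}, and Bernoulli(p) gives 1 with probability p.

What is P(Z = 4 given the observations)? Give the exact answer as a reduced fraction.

P(Z = 4 | obs) = 1/2

Enumerate traces; 18 have nonzero weight after conditioning:
  (U=1, V=2, Y=3, Z=4, X=1, W=2) weight 1/360
  (U=1, V=2, Y=3, Z=4, X=1, W=3) weight 1/360
  (U=1, V=2, Y=3, Z=4, X=1, W=4) weight 1/360
  (U=1, V=3, Y=3, Z=3, X=1, W=2) weight 1/360
  (U=1, V=3, Y=3, Z=3, X=1, W=3) weight 1/360
  (U=1, V=3, Y=3, Z=3, X=1, W=4) weight 1/360
  (U=2, V=2, Y=3, Z=4, X=1, W=2) weight 2/315
  (U=2, V=2, Y=3, Z=4, X=1, W=3) weight 2/315
  … 10 more
Group by Z:
  weight(Z=3) = 13/280
  weight(Z=4) = 13/280
Total weight = 13/280 + 13/280 = 13/140
P(Z=3 | obs) = 13/280 / 13/140 = 1/2
P(Z=4 | obs) = 13/280 / 13/140 = 1/2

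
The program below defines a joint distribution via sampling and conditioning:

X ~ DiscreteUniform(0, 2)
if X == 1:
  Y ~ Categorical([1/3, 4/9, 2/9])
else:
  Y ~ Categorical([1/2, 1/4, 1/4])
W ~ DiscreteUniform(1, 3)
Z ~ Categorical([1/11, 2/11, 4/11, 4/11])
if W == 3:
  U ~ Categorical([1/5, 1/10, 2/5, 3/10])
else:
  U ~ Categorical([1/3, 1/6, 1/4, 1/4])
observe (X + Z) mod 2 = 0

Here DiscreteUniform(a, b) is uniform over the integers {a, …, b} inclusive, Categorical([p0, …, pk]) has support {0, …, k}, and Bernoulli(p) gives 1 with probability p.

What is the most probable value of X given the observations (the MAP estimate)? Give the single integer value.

argmax_v P(X = v | obs) = 1

Enumerate traces; 216 have nonzero weight after conditioning:
  (X=0, Y=0, W=1, Z=0, U=0) weight 1/594
  (X=0, Y=0, W=1, Z=0, U=1) weight 1/1188
  (X=0, Y=0, W=1, Z=0, U=2) weight 1/792
  (X=0, Y=0, W=1, Z=0, U=3) weight 1/792
  (X=0, Y=0, W=1, Z=2, U=0) weight 2/297
  (X=0, Y=0, W=1, Z=2, U=1) weight 1/297
  (X=0, Y=0, W=1, Z=2, U=2) weight 1/198
  (X=0, Y=0, W=1, Z=2, U=3) weight 1/198
  (X=1, Y=0, W=1, Z=1, U=0) weight 2/891
  (X=2, Y=0, W=1, Z=0, U=0) weight 1/594
  … 206 more
Group by X:
  weight(X=0) = 5/33
  weight(X=1) = 2/11
  weight(X=2) = 5/33
Total weight = 5/33 + 2/11 + 5/33 = 16/33
P(X=0 | obs) = 5/33 / 16/33 = 5/16
P(X=1 | obs) = 2/11 / 16/33 = 3/8
P(X=2 | obs) = 5/33 / 16/33 = 5/16
argmax = 1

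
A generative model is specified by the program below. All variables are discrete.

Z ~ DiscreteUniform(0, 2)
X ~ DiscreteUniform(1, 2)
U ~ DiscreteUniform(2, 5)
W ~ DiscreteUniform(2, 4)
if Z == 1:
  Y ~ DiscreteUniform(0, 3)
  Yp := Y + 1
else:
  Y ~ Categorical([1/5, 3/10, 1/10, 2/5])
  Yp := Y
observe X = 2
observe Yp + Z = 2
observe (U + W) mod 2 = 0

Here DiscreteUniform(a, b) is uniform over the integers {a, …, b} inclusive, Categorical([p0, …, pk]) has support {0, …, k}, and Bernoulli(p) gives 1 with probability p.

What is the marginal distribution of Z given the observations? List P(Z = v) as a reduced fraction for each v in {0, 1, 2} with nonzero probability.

P(Z=0) = 2/11, P(Z=1) = 5/11, P(Z=2) = 4/11

Enumerate traces; 18 have nonzero weight after conditioning:
  (Z=0, X=2, U=2, W=2, Y=2) weight 1/720
  (Z=0, X=2, U=2, W=4, Y=2) weight 1/720
  (Z=0, X=2, U=3, W=3, Y=2) weight 1/720
  (Z=0, X=2, U=4, W=2, Y=2) weight 1/720
  (Z=0, X=2, U=4, W=4, Y=2) weight 1/720
  (Z=0, X=2, U=5, W=3, Y=2) weight 1/720
  (Z=1, X=2, U=2, W=2, Y=0) weight 1/288
  (Z=1, X=2, U=2, W=4, Y=0) weight 1/288
  (Z=2, X=2, U=2, W=2, Y=0) weight 1/360
  … 9 more
Group by Z:
  weight(Z=0) = 1/120
  weight(Z=1) = 1/48
  weight(Z=2) = 1/60
Total weight = 1/120 + 1/48 + 1/60 = 11/240
P(Z=0 | obs) = 1/120 / 11/240 = 2/11
P(Z=1 | obs) = 1/48 / 11/240 = 5/11
P(Z=2 | obs) = 1/60 / 11/240 = 4/11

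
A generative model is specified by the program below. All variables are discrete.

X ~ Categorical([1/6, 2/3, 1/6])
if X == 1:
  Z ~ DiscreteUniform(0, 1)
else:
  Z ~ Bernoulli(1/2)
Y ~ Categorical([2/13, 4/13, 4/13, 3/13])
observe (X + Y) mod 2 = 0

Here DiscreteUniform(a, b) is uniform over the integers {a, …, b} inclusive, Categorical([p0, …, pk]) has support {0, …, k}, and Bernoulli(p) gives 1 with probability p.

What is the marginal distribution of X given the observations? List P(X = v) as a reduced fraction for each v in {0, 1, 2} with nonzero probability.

Enumerate traces; 12 have nonzero weight after conditioning:
  (X=0, Z=0, Y=0) weight 1/78
  (X=0, Z=0, Y=2) weight 1/39
  (X=0, Z=1, Y=0) weight 1/78
  (X=0, Z=1, Y=2) weight 1/39
  (X=1, Z=0, Y=1) weight 4/39
  (X=1, Z=0, Y=3) weight 1/13
  (X=1, Z=1, Y=1) weight 4/39
  (X=1, Z=1, Y=3) weight 1/13
  (X=2, Z=0, Y=0) weight 1/78
  … 3 more
Group by X:
  weight(X=0) = 1/13
  weight(X=1) = 14/39
  weight(X=2) = 1/13
Total weight = 1/13 + 14/39 + 1/13 = 20/39
P(X=0 | obs) = 1/13 / 20/39 = 3/20
P(X=1 | obs) = 14/39 / 20/39 = 7/10
P(X=2 | obs) = 1/13 / 20/39 = 3/20

P(X=0) = 3/20, P(X=1) = 7/10, P(X=2) = 3/20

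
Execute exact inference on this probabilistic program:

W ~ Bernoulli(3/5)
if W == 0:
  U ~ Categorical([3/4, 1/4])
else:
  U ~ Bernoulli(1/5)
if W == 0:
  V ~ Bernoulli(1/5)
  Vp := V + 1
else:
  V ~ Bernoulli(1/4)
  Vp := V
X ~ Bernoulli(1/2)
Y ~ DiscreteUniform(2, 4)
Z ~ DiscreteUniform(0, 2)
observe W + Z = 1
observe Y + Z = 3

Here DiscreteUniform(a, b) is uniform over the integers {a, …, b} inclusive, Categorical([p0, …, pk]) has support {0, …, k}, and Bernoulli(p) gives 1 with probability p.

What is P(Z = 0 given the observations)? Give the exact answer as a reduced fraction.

Enumerate traces; 16 have nonzero weight after conditioning:
  (W=0, U=0, V=0, X=0, Y=2, Z=1) weight 1/75
  (W=0, U=0, V=0, X=1, Y=2, Z=1) weight 1/75
  (W=0, U=0, V=1, X=0, Y=2, Z=1) weight 1/300
  (W=0, U=0, V=1, X=1, Y=2, Z=1) weight 1/300
  (W=0, U=1, V=0, X=0, Y=2, Z=1) weight 1/225
  (W=0, U=1, V=0, X=1, Y=2, Z=1) weight 1/225
  (W=0, U=1, V=1, X=0, Y=2, Z=1) weight 1/900
  (W=0, U=1, V=1, X=1, Y=2, Z=1) weight 1/900
  (W=1, U=0, V=0, X=0, Y=3, Z=0) weight 1/50
  … 7 more
Group by Z:
  weight(Z=0) = 1/15
  weight(Z=1) = 2/45
Total weight = 1/15 + 2/45 = 1/9
P(Z=0 | obs) = 1/15 / 1/9 = 3/5
P(Z=1 | obs) = 2/45 / 1/9 = 2/5

P(Z = 0 | obs) = 3/5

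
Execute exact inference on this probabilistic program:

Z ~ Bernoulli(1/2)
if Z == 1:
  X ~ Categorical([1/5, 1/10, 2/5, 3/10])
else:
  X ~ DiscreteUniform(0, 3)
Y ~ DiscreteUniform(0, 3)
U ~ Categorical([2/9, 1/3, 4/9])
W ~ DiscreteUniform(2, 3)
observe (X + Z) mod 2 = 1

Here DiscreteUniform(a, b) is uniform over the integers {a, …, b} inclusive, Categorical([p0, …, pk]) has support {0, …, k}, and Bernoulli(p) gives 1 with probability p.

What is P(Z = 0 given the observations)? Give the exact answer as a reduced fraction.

Enumerate traces; 96 have nonzero weight after conditioning:
  (Z=0, X=1, Y=0, U=0, W=2) weight 1/288
  (Z=0, X=1, Y=0, U=0, W=3) weight 1/288
  (Z=0, X=1, Y=0, U=1, W=2) weight 1/192
  (Z=0, X=1, Y=0, U=1, W=3) weight 1/192
  (Z=0, X=1, Y=0, U=2, W=2) weight 1/144
  (Z=0, X=1, Y=0, U=2, W=3) weight 1/144
  (Z=0, X=1, Y=1, U=0, W=2) weight 1/288
  (Z=0, X=1, Y=1, U=0, W=3) weight 1/288
  (Z=1, X=0, Y=0, U=0, W=2) weight 1/360
  … 87 more
Group by Z:
  weight(Z=0) = 1/4
  weight(Z=1) = 3/10
Total weight = 1/4 + 3/10 = 11/20
P(Z=0 | obs) = 1/4 / 11/20 = 5/11
P(Z=1 | obs) = 3/10 / 11/20 = 6/11

P(Z = 0 | obs) = 5/11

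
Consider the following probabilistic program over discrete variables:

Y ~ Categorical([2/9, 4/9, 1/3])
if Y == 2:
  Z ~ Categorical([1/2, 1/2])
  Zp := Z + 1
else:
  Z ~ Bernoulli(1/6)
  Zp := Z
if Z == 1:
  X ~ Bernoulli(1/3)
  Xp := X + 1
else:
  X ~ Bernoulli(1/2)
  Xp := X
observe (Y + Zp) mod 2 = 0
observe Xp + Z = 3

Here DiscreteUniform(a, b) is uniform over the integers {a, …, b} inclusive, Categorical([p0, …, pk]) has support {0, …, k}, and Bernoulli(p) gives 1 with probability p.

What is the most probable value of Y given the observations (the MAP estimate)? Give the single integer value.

argmax_v P(Y = v | obs) = 2

Enumerate traces; 2 have nonzero weight after conditioning:
  (Y=1, Z=1, X=1) weight 2/81
  (Y=2, Z=1, X=1) weight 1/18
Group by Y:
  weight(Y=1) = 2/81
  weight(Y=2) = 1/18
Total weight = 2/81 + 1/18 = 13/162
P(Y=1 | obs) = 2/81 / 13/162 = 4/13
P(Y=2 | obs) = 1/18 / 13/162 = 9/13
argmax = 2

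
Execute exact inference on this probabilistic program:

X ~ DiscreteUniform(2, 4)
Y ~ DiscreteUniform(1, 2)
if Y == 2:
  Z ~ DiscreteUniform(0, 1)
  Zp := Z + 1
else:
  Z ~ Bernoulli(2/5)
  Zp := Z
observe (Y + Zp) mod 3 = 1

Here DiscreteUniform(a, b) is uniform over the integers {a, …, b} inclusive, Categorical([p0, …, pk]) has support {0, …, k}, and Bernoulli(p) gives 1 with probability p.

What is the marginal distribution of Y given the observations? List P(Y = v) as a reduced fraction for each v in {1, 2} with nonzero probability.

Enumerate traces; 6 have nonzero weight after conditioning:
  (X=2, Y=1, Z=0) weight 1/10
  (X=2, Y=2, Z=1) weight 1/12
  (X=3, Y=1, Z=0) weight 1/10
  (X=3, Y=2, Z=1) weight 1/12
  (X=4, Y=1, Z=0) weight 1/10
  (X=4, Y=2, Z=1) weight 1/12
Group by Y:
  weight(Y=1) = 3/10
  weight(Y=2) = 1/4
Total weight = 3/10 + 1/4 = 11/20
P(Y=1 | obs) = 3/10 / 11/20 = 6/11
P(Y=2 | obs) = 1/4 / 11/20 = 5/11

P(Y=1) = 6/11, P(Y=2) = 5/11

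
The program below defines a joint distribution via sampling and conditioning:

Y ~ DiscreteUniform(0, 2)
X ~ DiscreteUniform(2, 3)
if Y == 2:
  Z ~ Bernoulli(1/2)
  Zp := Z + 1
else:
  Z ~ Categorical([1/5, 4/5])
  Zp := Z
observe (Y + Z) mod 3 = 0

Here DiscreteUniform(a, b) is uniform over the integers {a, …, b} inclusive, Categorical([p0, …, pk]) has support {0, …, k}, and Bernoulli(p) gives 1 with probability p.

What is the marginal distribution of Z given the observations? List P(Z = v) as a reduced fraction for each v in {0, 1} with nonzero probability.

P(Z=0) = 2/7, P(Z=1) = 5/7

Enumerate traces; 4 have nonzero weight after conditioning:
  (Y=0, X=2, Z=0) weight 1/30
  (Y=0, X=3, Z=0) weight 1/30
  (Y=2, X=2, Z=1) weight 1/12
  (Y=2, X=3, Z=1) weight 1/12
Group by Z:
  weight(Z=0) = 1/15
  weight(Z=1) = 1/6
Total weight = 1/15 + 1/6 = 7/30
P(Z=0 | obs) = 1/15 / 7/30 = 2/7
P(Z=1 | obs) = 1/6 / 7/30 = 5/7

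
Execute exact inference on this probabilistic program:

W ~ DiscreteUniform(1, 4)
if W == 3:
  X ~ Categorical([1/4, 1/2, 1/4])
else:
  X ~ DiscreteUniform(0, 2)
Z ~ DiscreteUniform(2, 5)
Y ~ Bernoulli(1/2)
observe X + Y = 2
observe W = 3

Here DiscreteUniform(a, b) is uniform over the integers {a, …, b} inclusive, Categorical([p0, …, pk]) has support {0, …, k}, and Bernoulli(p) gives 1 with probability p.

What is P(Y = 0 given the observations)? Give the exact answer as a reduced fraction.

Enumerate traces; 8 have nonzero weight after conditioning:
  (W=3, X=1, Z=2, Y=1) weight 1/64
  (W=3, X=1, Z=3, Y=1) weight 1/64
  (W=3, X=1, Z=4, Y=1) weight 1/64
  (W=3, X=1, Z=5, Y=1) weight 1/64
  (W=3, X=2, Z=2, Y=0) weight 1/128
  (W=3, X=2, Z=3, Y=0) weight 1/128
  (W=3, X=2, Z=4, Y=0) weight 1/128
  (W=3, X=2, Z=5, Y=0) weight 1/128
Group by Y:
  weight(Y=0) = 1/32
  weight(Y=1) = 1/16
Total weight = 1/32 + 1/16 = 3/32
P(Y=0 | obs) = 1/32 / 3/32 = 1/3
P(Y=1 | obs) = 1/16 / 3/32 = 2/3

P(Y = 0 | obs) = 1/3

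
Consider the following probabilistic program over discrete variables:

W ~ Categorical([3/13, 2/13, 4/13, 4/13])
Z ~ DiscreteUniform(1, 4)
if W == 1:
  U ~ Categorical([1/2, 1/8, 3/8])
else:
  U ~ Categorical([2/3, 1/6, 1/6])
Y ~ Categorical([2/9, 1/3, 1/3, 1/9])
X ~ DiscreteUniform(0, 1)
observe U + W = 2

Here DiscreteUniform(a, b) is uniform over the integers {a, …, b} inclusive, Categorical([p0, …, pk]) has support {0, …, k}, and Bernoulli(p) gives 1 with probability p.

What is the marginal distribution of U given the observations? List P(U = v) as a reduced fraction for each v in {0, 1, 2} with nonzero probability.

Enumerate traces; 96 have nonzero weight after conditioning:
  (W=0, Z=1, U=2, Y=0, X=0) weight 1/936
  (W=0, Z=1, U=2, Y=0, X=1) weight 1/936
  (W=0, Z=1, U=2, Y=1, X=0) weight 1/624
  (W=0, Z=1, U=2, Y=1, X=1) weight 1/624
  (W=0, Z=1, U=2, Y=2, X=0) weight 1/624
  (W=0, Z=1, U=2, Y=2, X=1) weight 1/624
  (W=0, Z=1, U=2, Y=3, X=0) weight 1/1872
  (W=0, Z=1, U=2, Y=3, X=1) weight 1/1872
  (W=1, Z=1, U=1, Y=0, X=0) weight 1/1872
  (W=2, Z=1, U=0, Y=0, X=0) weight 2/351
  … 86 more
Group by U:
  weight(U=0) = 8/39
  weight(U=1) = 1/52
  weight(U=2) = 1/26
Total weight = 8/39 + 1/52 + 1/26 = 41/156
P(U=0 | obs) = 8/39 / 41/156 = 32/41
P(U=1 | obs) = 1/52 / 41/156 = 3/41
P(U=2 | obs) = 1/26 / 41/156 = 6/41

P(U=0) = 32/41, P(U=1) = 3/41, P(U=2) = 6/41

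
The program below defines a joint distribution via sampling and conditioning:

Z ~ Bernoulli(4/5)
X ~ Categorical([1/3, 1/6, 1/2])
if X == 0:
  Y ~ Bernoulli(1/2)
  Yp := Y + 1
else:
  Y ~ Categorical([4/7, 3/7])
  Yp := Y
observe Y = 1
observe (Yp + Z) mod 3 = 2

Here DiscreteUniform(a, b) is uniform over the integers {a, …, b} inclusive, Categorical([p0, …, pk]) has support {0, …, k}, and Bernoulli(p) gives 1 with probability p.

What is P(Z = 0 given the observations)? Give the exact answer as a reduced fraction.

Enumerate traces; 3 have nonzero weight after conditioning:
  (Z=0, X=0, Y=1) weight 1/30
  (Z=1, X=1, Y=1) weight 2/35
  (Z=1, X=2, Y=1) weight 6/35
Group by Z:
  weight(Z=0) = 1/30
  weight(Z=1) = 8/35
Total weight = 1/30 + 8/35 = 11/42
P(Z=0 | obs) = 1/30 / 11/42 = 7/55
P(Z=1 | obs) = 8/35 / 11/42 = 48/55

P(Z = 0 | obs) = 7/55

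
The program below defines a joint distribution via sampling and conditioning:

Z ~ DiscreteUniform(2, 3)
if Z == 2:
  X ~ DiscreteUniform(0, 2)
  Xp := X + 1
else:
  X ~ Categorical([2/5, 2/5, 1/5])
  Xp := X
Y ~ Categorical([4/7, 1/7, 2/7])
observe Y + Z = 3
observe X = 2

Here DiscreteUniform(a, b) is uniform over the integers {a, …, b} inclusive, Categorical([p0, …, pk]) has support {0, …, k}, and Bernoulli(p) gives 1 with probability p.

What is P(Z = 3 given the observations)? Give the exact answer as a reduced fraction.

P(Z = 3 | obs) = 12/17

Enumerate traces; 2 have nonzero weight after conditioning:
  (Z=2, X=2, Y=1) weight 1/42
  (Z=3, X=2, Y=0) weight 2/35
Group by Z:
  weight(Z=2) = 1/42
  weight(Z=3) = 2/35
Total weight = 1/42 + 2/35 = 17/210
P(Z=2 | obs) = 1/42 / 17/210 = 5/17
P(Z=3 | obs) = 2/35 / 17/210 = 12/17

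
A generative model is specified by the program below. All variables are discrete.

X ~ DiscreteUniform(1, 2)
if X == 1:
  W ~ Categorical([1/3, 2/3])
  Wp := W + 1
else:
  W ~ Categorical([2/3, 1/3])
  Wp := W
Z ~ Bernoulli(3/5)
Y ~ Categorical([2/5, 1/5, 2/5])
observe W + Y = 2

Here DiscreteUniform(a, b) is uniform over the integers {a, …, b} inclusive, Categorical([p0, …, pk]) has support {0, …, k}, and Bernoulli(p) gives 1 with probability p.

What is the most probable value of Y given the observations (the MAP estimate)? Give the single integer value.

Enumerate traces; 8 have nonzero weight after conditioning:
  (X=1, W=0, Z=0, Y=2) weight 2/75
  (X=1, W=0, Z=1, Y=2) weight 1/25
  (X=1, W=1, Z=0, Y=1) weight 2/75
  (X=1, W=1, Z=1, Y=1) weight 1/25
  (X=2, W=0, Z=0, Y=2) weight 4/75
  (X=2, W=0, Z=1, Y=2) weight 2/25
  (X=2, W=1, Z=0, Y=1) weight 1/75
  (X=2, W=1, Z=1, Y=1) weight 1/50
Group by Y:
  weight(Y=1) = 1/10
  weight(Y=2) = 1/5
Total weight = 1/10 + 1/5 = 3/10
P(Y=1 | obs) = 1/10 / 3/10 = 1/3
P(Y=2 | obs) = 1/5 / 3/10 = 2/3
argmax = 2

argmax_v P(Y = v | obs) = 2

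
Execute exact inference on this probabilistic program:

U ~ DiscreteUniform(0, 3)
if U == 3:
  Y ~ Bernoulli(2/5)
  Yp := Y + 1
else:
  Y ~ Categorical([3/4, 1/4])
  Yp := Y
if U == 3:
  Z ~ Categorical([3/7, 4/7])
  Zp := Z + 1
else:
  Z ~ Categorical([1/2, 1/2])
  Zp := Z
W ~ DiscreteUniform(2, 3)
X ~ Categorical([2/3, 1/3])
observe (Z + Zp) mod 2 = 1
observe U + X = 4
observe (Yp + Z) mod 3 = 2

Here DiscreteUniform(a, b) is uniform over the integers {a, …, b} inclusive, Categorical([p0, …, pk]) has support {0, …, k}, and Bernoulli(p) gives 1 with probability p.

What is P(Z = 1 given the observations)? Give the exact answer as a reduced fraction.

P(Z = 1 | obs) = 2/3

Enumerate traces; 4 have nonzero weight after conditioning:
  (U=3, Y=0, Z=1, W=2, X=1) weight 1/70
  (U=3, Y=0, Z=1, W=3, X=1) weight 1/70
  (U=3, Y=1, Z=0, W=2, X=1) weight 1/140
  (U=3, Y=1, Z=0, W=3, X=1) weight 1/140
Group by Z:
  weight(Z=0) = 1/70
  weight(Z=1) = 1/35
Total weight = 1/70 + 1/35 = 3/70
P(Z=0 | obs) = 1/70 / 3/70 = 1/3
P(Z=1 | obs) = 1/35 / 3/70 = 2/3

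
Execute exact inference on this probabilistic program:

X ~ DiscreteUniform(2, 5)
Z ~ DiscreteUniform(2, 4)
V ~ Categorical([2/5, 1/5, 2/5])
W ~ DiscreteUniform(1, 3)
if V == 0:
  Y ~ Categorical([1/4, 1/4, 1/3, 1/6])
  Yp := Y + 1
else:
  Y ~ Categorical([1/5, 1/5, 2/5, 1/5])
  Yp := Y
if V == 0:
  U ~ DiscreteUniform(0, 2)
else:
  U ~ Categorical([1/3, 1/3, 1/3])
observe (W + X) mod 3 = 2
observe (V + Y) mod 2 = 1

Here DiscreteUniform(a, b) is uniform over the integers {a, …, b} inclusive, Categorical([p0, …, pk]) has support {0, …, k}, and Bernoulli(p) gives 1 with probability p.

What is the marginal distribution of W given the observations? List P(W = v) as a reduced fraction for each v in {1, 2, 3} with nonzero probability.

Enumerate traces; 216 have nonzero weight after conditioning:
  (X=2, Z=2, V=0, W=3, Y=1, U=0) weight 1/1080
  (X=2, Z=2, V=0, W=3, Y=1, U=1) weight 1/1080
  (X=2, Z=2, V=0, W=3, Y=1, U=2) weight 1/1080
  (X=2, Z=2, V=0, W=3, Y=3, U=0) weight 1/1620
  (X=2, Z=2, V=0, W=3, Y=3, U=1) weight 1/1620
  (X=2, Z=2, V=0, W=3, Y=3, U=2) weight 1/1620
  (X=2, Z=2, V=1, W=3, Y=0, U=0) weight 1/2700
  (X=2, Z=2, V=1, W=3, Y=0, U=1) weight 1/2700
  (X=3, Z=2, V=0, W=2, Y=1, U=0) weight 1/1080
  (X=4, Z=2, V=0, W=1, Y=1, U=0) weight 1/1080
  … 206 more
Group by W:
  weight(W=1) = 67/1800
  weight(W=2) = 67/1800
  weight(W=3) = 67/900
Total weight = 67/1800 + 67/1800 + 67/900 = 67/450
P(W=1 | obs) = 67/1800 / 67/450 = 1/4
P(W=2 | obs) = 67/1800 / 67/450 = 1/4
P(W=3 | obs) = 67/900 / 67/450 = 1/2

P(W=1) = 1/4, P(W=2) = 1/4, P(W=3) = 1/2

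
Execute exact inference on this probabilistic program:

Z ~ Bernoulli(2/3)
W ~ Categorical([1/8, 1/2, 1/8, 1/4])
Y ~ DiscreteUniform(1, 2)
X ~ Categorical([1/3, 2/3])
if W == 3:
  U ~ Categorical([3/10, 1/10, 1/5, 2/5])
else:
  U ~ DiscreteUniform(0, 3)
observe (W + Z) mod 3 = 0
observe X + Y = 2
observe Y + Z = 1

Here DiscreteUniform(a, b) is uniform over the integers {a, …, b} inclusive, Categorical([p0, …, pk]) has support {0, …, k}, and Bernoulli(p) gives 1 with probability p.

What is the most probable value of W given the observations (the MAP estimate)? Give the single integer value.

Enumerate traces; 8 have nonzero weight after conditioning:
  (Z=0, W=0, Y=1, X=1, U=0) weight 1/288
  (Z=0, W=0, Y=1, X=1, U=1) weight 1/288
  (Z=0, W=0, Y=1, X=1, U=2) weight 1/288
  (Z=0, W=0, Y=1, X=1, U=3) weight 1/288
  (Z=0, W=3, Y=1, X=1, U=0) weight 1/120
  (Z=0, W=3, Y=1, X=1, U=1) weight 1/360
  (Z=0, W=3, Y=1, X=1, U=2) weight 1/180
  (Z=0, W=3, Y=1, X=1, U=3) weight 1/90
Group by W:
  weight(W=0) = 1/72
  weight(W=3) = 1/36
Total weight = 1/72 + 1/36 = 1/24
P(W=0 | obs) = 1/72 / 1/24 = 1/3
P(W=3 | obs) = 1/36 / 1/24 = 2/3
argmax = 3

argmax_v P(W = v | obs) = 3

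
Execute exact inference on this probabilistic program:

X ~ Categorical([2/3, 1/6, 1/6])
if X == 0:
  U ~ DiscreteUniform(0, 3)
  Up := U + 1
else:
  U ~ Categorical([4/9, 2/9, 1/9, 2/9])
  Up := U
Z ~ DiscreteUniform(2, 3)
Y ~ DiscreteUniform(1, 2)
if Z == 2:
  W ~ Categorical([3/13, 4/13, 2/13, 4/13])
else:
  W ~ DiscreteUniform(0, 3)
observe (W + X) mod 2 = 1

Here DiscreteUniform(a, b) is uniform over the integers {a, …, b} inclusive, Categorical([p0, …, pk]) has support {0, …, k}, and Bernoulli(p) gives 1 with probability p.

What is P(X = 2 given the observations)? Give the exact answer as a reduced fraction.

P(X = 2 | obs) = 29/168

Enumerate traces; 96 have nonzero weight after conditioning:
  (X=0, U=0, Z=2, Y=1, W=1) weight 1/78
  (X=0, U=0, Z=2, Y=1, W=3) weight 1/78
  (X=0, U=0, Z=2, Y=2, W=1) weight 1/78
  (X=0, U=0, Z=2, Y=2, W=3) weight 1/78
  (X=0, U=0, Z=3, Y=1, W=1) weight 1/96
  (X=0, U=0, Z=3, Y=1, W=3) weight 1/96
  (X=0, U=0, Z=3, Y=2, W=1) weight 1/96
  (X=0, U=0, Z=3, Y=2, W=3) weight 1/96
  (X=1, U=0, Z=2, Y=1, W=0) weight 1/234
  (X=2, U=0, Z=2, Y=1, W=1) weight 2/351
  … 86 more
Group by X:
  weight(X=0) = 29/78
  weight(X=1) = 23/312
  weight(X=2) = 29/312
Total weight = 29/78 + 23/312 + 29/312 = 7/13
P(X=0 | obs) = 29/78 / 7/13 = 29/42
P(X=1 | obs) = 23/312 / 7/13 = 23/168
P(X=2 | obs) = 29/312 / 7/13 = 29/168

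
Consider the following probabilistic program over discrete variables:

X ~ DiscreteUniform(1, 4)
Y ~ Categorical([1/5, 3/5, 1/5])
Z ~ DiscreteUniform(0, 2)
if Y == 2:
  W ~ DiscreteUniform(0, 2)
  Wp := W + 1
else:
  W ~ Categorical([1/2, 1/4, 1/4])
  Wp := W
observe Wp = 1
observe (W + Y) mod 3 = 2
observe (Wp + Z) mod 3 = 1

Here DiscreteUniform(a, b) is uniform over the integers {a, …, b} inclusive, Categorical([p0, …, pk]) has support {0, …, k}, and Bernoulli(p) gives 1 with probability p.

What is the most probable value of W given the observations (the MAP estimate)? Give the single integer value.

Enumerate traces; 8 have nonzero weight after conditioning:
  (X=1, Y=1, Z=0, W=1) weight 1/80
  (X=1, Y=2, Z=0, W=0) weight 1/180
  (X=2, Y=1, Z=0, W=1) weight 1/80
  (X=2, Y=2, Z=0, W=0) weight 1/180
  (X=3, Y=1, Z=0, W=1) weight 1/80
  (X=3, Y=2, Z=0, W=0) weight 1/180
  (X=4, Y=1, Z=0, W=1) weight 1/80
  (X=4, Y=2, Z=0, W=0) weight 1/180
Group by W:
  weight(W=0) = 1/45
  weight(W=1) = 1/20
Total weight = 1/45 + 1/20 = 13/180
P(W=0 | obs) = 1/45 / 13/180 = 4/13
P(W=1 | obs) = 1/20 / 13/180 = 9/13
argmax = 1

argmax_v P(W = v | obs) = 1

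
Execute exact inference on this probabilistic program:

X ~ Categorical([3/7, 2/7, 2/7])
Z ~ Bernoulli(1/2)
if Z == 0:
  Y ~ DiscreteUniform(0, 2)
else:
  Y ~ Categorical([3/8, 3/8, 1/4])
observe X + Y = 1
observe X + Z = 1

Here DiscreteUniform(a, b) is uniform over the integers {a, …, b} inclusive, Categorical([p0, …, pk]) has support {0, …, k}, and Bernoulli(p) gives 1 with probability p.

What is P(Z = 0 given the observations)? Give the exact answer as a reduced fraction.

Enumerate traces; 2 have nonzero weight after conditioning:
  (X=0, Z=1, Y=1) weight 9/112
  (X=1, Z=0, Y=0) weight 1/21
Group by Z:
  weight(Z=0) = 1/21
  weight(Z=1) = 9/112
Total weight = 1/21 + 9/112 = 43/336
P(Z=0 | obs) = 1/21 / 43/336 = 16/43
P(Z=1 | obs) = 9/112 / 43/336 = 27/43

P(Z = 0 | obs) = 16/43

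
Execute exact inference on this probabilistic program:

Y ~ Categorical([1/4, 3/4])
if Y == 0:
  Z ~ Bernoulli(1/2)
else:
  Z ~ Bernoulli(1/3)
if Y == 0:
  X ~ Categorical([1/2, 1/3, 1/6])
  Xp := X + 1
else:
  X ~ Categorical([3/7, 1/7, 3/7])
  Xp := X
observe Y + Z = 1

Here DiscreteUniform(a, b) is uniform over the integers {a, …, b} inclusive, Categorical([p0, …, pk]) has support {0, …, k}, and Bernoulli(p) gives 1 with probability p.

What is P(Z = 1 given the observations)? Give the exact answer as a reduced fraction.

Enumerate traces; 6 have nonzero weight after conditioning:
  (Y=0, Z=1, X=0) weight 1/16
  (Y=0, Z=1, X=1) weight 1/24
  (Y=0, Z=1, X=2) weight 1/48
  (Y=1, Z=0, X=0) weight 3/14
  (Y=1, Z=0, X=1) weight 1/14
  (Y=1, Z=0, X=2) weight 3/14
Group by Z:
  weight(Z=0) = 1/2
  weight(Z=1) = 1/8
Total weight = 1/2 + 1/8 = 5/8
P(Z=0 | obs) = 1/2 / 5/8 = 4/5
P(Z=1 | obs) = 1/8 / 5/8 = 1/5

P(Z = 1 | obs) = 1/5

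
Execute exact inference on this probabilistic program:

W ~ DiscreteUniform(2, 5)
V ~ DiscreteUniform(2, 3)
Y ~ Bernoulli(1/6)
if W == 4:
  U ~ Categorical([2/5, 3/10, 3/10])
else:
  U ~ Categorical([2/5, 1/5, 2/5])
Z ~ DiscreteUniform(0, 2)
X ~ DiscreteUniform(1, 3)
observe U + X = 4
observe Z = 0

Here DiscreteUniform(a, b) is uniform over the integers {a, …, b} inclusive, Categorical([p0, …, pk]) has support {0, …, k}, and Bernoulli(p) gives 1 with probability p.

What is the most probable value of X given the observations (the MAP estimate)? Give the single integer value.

argmax_v P(X = v | obs) = 2

Enumerate traces; 32 have nonzero weight after conditioning:
  (W=2, V=2, Y=0, U=1, Z=0, X=3) weight 1/432
  (W=2, V=2, Y=0, U=2, Z=0, X=2) weight 1/216
  (W=2, V=2, Y=1, U=1, Z=0, X=3) weight 1/2160
  (W=2, V=2, Y=1, U=2, Z=0, X=2) weight 1/1080
  (W=2, V=3, Y=0, U=1, Z=0, X=3) weight 1/432
  (W=2, V=3, Y=0, U=2, Z=0, X=2) weight 1/216
  (W=2, V=3, Y=1, U=1, Z=0, X=3) weight 1/2160
  (W=2, V=3, Y=1, U=2, Z=0, X=2) weight 1/1080
  … 24 more
Group by X:
  weight(X=2) = 1/24
  weight(X=3) = 1/40
Total weight = 1/24 + 1/40 = 1/15
P(X=2 | obs) = 1/24 / 1/15 = 5/8
P(X=3 | obs) = 1/40 / 1/15 = 3/8
argmax = 2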